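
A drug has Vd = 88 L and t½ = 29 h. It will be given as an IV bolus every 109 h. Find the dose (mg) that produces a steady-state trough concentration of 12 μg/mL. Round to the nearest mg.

13237 mg

τ/t½ = 109/29 ≈ 3.7586, so f = (1/2)^(109/29) ≈ 0.073883.
Cmin,ss = (D/Vd)·f/(1−f), so D = Cmin,ss·Vd·(1−f)/f.
D = 12 × 88 × (1−f)/f ≈ 12 × 88 × 12.53491 ≈ 13236.86 mg.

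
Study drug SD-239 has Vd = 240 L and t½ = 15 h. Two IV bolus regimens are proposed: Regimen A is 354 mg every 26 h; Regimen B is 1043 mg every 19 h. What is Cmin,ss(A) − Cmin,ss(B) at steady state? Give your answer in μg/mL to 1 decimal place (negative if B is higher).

-2.5 μg/mL

Regimen A: f = (1/2)^(26/15) ≈ 0.3008; Cmin,ss = (354/240)·f/(1−f) ≈ 0.635 μg/mL.
Regimen B: f = (1/2)^(19/15) ≈ 0.4156; Cmin,ss = (1043/240)·f/(1−f) ≈ 3.091 μg/mL.
Difference ≈ 0.635 − 3.091 ≈ -2.456 μg/mL.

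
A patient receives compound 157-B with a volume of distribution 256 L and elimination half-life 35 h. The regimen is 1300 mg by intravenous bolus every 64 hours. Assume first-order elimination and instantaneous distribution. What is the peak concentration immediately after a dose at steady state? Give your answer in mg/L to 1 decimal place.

7.1 mg/L

Over one 64-h interval, 64/35 ≈ 1.8286 half-lives elapse, leaving f ≈ 0.2815 of each dose.
Accumulation ratio R = 1/(1 − f) ≈ 1/0.7185 ≈ 1.3918.
Single-dose peak C₀ = D/Vd = 1300/256 ≈ 5.078 mg/L.
Steady-state peak Cmax,ss = C₀·R ≈ 5.078 × 1.3918 ≈ 7.068 mg/L.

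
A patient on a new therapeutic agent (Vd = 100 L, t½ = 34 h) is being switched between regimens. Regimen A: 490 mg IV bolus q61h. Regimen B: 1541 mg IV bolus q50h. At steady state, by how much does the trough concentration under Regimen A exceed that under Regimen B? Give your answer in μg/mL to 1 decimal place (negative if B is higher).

-6.7 μg/mL

Regimen A: f = (1/2)^(61/34) ≈ 0.2883; Cmin,ss = (490/100)·f/(1−f) ≈ 1.985 μg/mL.
Regimen B: f = (1/2)^(50/34) ≈ 0.3608; Cmin,ss = (1541/100)·f/(1−f) ≈ 8.698 μg/mL.
Difference ≈ 1.985 − 8.698 ≈ -6.713 μg/mL.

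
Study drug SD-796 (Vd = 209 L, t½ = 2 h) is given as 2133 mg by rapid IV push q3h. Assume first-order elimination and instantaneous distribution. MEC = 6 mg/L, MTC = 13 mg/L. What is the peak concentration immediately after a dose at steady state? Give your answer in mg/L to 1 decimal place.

15.8 mg/L

Over one 3-h interval, 3/2 ≈ 1.5 half-lives elapse, leaving f ≈ 0.3536 of each dose.
Accumulation ratio R = 1/(1 − f) ≈ 1/0.6464 ≈ 1.5470.
Single-dose peak C₀ = D/Vd = 2133/209 ≈ 10.206 mg/L.
Steady-state peak Cmax,ss = C₀·R ≈ 10.206 × 1.5470 ≈ 15.789 mg/L.
Peak 15.8 mg/L vs MTC 13 mg/L: exceeds toxic threshold.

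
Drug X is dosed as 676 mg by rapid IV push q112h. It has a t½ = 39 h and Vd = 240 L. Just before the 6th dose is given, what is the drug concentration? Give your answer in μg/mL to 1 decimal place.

0.4 μg/mL

f = (1/2)^(τ/t½) = (1/2)^(112/39) ≈ 0.1366.
C₀ = D/Vd = 676/240 ≈ 2.817 μg/mL.
Before the 6th dose, 5 doses have been given. Superposition: Cmin = C₀·(f + f² + … + f^5).
≈ 2.817 × (0.1366 + 0.0187 + 0.0025 + 0.0003 + 0.0000) ≈ 2.817 × 0.1581 ≈ 0.445 μg/mL.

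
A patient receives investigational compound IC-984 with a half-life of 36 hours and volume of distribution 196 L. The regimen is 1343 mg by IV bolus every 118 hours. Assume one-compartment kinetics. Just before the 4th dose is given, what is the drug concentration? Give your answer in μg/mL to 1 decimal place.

f = (1/2)^(τ/t½) = (1/2)^(118/36) ≈ 0.1031.
C₀ = D/Vd = 1343/196 ≈ 6.852 μg/mL.
Before the 4th dose, 3 doses have been given. Superposition: Cmin = C₀·(f + f² + … + f^3).
≈ 6.852 × (0.1031 + 0.0106 + 0.0011) ≈ 6.852 × 0.1148 ≈ 0.787 μg/mL.

0.8 μg/mL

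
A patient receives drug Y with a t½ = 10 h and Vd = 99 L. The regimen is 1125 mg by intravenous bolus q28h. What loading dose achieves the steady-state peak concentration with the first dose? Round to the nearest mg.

f = (1/2)^(28/10) ≈ 0.143587; accumulation ratio R = 1/(1−f) ≈ 1.16766.
Loading dose to hit Cmax,ss on first dose: D_load = D_maint·R ≈ 1125 × 1.16766 ≈ 1313.62 mg.

1314 mg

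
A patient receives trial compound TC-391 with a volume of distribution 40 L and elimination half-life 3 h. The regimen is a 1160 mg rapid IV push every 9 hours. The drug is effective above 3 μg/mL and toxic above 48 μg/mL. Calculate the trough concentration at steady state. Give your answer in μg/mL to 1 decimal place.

The dosing interval is 3 half-lives, so f = 2^(−3) = 0.125.
At steady state, R = 1/(1 − 0.125) = 8/7.
Single-dose peak C₀ = D/Vd = 1160/40 = 29 μg/mL.
Steady-state peak Cmax,ss = C₀·R = 29 × 8/7 ≈ 33.143 μg/mL.
Steady-state trough Cmin,ss = Cmax,ss·f ≈ 33.143 × 0.125 ≈ 4.143 μg/mL.
Trough 4.1 μg/mL vs MEC 3 μg/mL: adequate.

4.1 μg/mL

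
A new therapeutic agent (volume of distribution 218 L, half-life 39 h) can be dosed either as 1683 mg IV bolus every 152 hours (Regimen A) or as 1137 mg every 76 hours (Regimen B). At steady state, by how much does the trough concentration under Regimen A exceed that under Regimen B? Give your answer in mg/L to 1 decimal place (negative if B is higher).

Regimen A: f = (1/2)^(152/39) ≈ 0.0671; Cmin,ss = (1683/218)·f/(1−f) ≈ 0.555 mg/L.
Regimen B: f = (1/2)^(76/39) ≈ 0.2590; Cmin,ss = (1137/218)·f/(1−f) ≈ 1.823 mg/L.
Difference ≈ 0.555 − 1.823 ≈ -1.268 mg/L.

-1.3 mg/L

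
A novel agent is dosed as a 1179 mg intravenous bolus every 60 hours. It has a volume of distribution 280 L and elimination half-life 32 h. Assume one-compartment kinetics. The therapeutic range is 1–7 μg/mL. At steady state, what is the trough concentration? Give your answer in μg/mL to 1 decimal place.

k = ln2/t½ = ln2/32 ≈ 0.021661 h⁻¹; fraction remaining f = e^(−kτ) = e^(−0.021661×60) ≈ 0.2726.
Single-dose peak C₀ = D/Vd = 1179/280 ≈ 4.211 μg/mL.
Steady-state trough Cmin,ss = C₀·f/(1−f) ≈ 4.211 × 0.2726/0.7274 ≈ 1.578 μg/mL.
Trough 1.6 μg/mL vs MEC 1 μg/mL: adequate.

1.6 μg/mL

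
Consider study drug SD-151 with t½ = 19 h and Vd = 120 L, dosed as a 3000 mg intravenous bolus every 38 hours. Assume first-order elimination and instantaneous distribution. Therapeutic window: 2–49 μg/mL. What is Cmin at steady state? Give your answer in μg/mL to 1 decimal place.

8.3 μg/mL

The dosing interval is 2 half-lives, so f = 2^(−2) = 0.25.
At steady state, R = 1/(1 − 0.25) = 4/3.
Single-dose peak C₀ = D/Vd = 3000/120 = 25 μg/mL.
Steady-state peak Cmax,ss = C₀·R = 25 × 4/3 ≈ 33.333 μg/mL.
Steady-state trough Cmin,ss = Cmax,ss·f ≈ 33.333 × 0.25 ≈ 8.333 μg/mL.
Trough 8.3 μg/mL vs MEC 2 μg/mL: adequate.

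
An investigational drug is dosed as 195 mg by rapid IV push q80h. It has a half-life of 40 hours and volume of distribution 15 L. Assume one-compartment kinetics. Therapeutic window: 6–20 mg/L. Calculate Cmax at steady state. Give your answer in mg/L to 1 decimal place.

τ = 80 h = 2 half-lives, so f = (1/2)^2 = 0.25.
Accumulation ratio R = 1/(1 − f) = 1/0.75 = 4/3.
Single-dose peak C₀ = D/Vd = 195/15 = 13 mg/L.
Steady-state peak Cmax,ss = C₀·R = 13 × 4/3 ≈ 17.333 mg/L.
Peak 17.3 mg/L vs MTC 20 mg/L: below toxic threshold.

17.3 mg/L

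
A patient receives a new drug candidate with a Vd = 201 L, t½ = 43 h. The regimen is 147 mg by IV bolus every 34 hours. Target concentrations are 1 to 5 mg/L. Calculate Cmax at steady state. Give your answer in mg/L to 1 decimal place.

Over one 34-h interval, 34/43 ≈ 0.7907 half-lives elapse, leaving f ≈ 0.5781 of each dose.
At steady state, accumulation factor R = 1/(1 − e^(−kτ)) ≈ 2.3702.
Single-dose peak C₀ = D/Vd = 147/201 ≈ 0.731 mg/L.
Steady-state peak Cmax,ss = C₀·R ≈ 0.731 × 2.3702 ≈ 1.733 mg/L.
Peak 1.7 mg/L vs MTC 5 mg/L: below toxic threshold.

1.7 mg/L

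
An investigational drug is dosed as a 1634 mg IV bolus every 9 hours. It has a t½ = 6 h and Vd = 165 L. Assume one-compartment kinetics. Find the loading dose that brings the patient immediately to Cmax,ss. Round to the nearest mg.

2528 mg

f = (1/2)^(9/6) ≈ 0.353553; accumulation ratio R = 1/(1−f) ≈ 1.54692.
Loading dose to hit Cmax,ss on first dose: D_load = D_maint·R ≈ 1634 × 1.54692 ≈ 2527.67 mg.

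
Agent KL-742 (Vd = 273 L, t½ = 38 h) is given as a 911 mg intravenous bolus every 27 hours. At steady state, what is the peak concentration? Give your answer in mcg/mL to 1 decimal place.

8.6 mcg/mL

Over one 27-h interval, 27/38 ≈ 0.71053 half-lives elapse, leaving f ≈ 0.6111 of each dose.
At steady state, accumulation factor R = 1/(1 − e^(−kτ)) ≈ 2.5714.
Each bolus raises the concentration by D/Vd = 911/273 ≈ 3.337 mcg/mL.
Cmax,ss = C₀/(1 − f) ≈ 3.337/0.3889 ≈ 8.581 mcg/mL.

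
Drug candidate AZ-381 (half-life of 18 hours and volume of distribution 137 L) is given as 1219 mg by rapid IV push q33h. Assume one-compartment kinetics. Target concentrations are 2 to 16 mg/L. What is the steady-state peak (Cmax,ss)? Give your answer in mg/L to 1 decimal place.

12.4 mg/L

τ/t½ = 33/18 ≈ 1.8333, so fraction remaining f = (1/2)^(33/18) ≈ 0.2806.
At steady state, accumulation factor R = 1/(1 − e^(−kτ)) ≈ 1.3900.
Single-dose peak C₀ = D/Vd = 1219/137 ≈ 8.898 mg/L.
Steady-state peak Cmax,ss = C₀·R ≈ 8.898 × 1.3900 ≈ 12.368 mg/L.
Peak 12.4 mg/L vs MTC 16 mg/L: below toxic threshold.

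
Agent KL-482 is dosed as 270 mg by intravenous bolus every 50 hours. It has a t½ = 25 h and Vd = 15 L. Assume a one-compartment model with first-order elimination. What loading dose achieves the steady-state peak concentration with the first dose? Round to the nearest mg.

f = (1/2)^(50/25) ≈ 0.250000; accumulation ratio R = 1/(1−f) ≈ 1.33333.
Loading dose to hit Cmax,ss on first dose: D_load = D_maint·R ≈ 270 × 1.33333 ≈ 360.00 mg.

360 mg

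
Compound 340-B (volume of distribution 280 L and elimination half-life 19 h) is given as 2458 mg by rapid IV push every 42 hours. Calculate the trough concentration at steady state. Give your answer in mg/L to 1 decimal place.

Over one 42-h interval, 42/19 ≈ 2.2105 half-lives elapse, leaving f ≈ 0.2161 of each dose.
At steady state, accumulation factor R = 1/(1 − e^(−kτ)) ≈ 1.2757.
Each bolus raises the concentration by D/Vd = 2458/280 ≈ 8.779 mg/L.
Cmax,ss = C₀/(1 − f) ≈ 8.779/0.7839 ≈ 11.199 mg/L.
Steady-state trough Cmin,ss = Cmax,ss·f ≈ 11.199 × 0.2161 ≈ 2.420 mg/L.

2.4 mg/L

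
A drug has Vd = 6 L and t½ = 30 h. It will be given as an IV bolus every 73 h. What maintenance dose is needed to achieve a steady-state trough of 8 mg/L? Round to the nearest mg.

211 mg

τ/t½ = 73/30 ≈ 2.4333, so f = (1/2)^(73/30) ≈ 0.185137.
Cmin,ss = (D/Vd)·f/(1−f), so D = Cmin,ss·Vd·(1−f)/f.
D = 8 × 6 × (1−f)/f ≈ 8 × 6 × 4.40141 ≈ 211.27 mg.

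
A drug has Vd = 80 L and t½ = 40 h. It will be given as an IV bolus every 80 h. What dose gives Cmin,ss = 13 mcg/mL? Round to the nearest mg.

3120 mg

τ/t½ = 80/40 ≈ 2, so f = (1/2)^(80/40) ≈ 0.250000.
Cmin,ss = (D/Vd)·f/(1−f), so D = Cmin,ss·Vd·(1−f)/f.
D = 13 × 80 × (1−f)/f ≈ 13 × 80 × 3.00000 ≈ 3120.00 mg.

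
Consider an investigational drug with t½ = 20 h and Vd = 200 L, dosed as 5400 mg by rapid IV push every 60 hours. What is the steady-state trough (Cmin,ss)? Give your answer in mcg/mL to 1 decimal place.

3.9 mcg/mL

τ = 60 h = 3 half-lives, so f = (1/2)^3 = 0.125.
Accumulation ratio R = 1/(1 − f) = 1/0.875 = 8/7.
Single-dose peak C₀ = D/Vd = 5400/200 = 27 mcg/mL.
Steady-state peak Cmax,ss = C₀·R = 27 × 8/7 ≈ 30.857 mcg/mL.
Steady-state trough Cmin,ss = Cmax,ss·f ≈ 30.857 × 0.125 ≈ 3.857 mcg/mL.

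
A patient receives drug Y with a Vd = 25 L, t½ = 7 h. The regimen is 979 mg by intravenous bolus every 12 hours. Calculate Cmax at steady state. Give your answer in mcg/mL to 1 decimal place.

56.3 mcg/mL

Over one 12-h interval, 12/7 ≈ 1.7143 half-lives elapse, leaving f ≈ 0.3048 of each dose.
At steady state, accumulation factor R = 1/(1 − e^(−kτ)) ≈ 1.4384.
Single-dose peak C₀ = D/Vd = 979/25 ≈ 39.160 mcg/mL.
Steady-state peak Cmax,ss = C₀·R ≈ 39.160 × 1.4384 ≈ 56.328 mcg/mL.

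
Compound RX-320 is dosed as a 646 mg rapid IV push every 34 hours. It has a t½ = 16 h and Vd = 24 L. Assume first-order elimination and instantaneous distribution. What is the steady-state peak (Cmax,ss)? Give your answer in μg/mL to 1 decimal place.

τ/t½ = 34/16 ≈ 2.125, so fraction remaining f = (1/2)^(34/16) ≈ 0.2293.
At steady state, accumulation factor R = 1/(1 − e^(−kτ)) ≈ 1.2975.
Single-dose peak C₀ = D/Vd = 646/24 ≈ 26.917 μg/mL.
Cmax,ss = C₀/(1 − f) ≈ 26.917/0.7707 ≈ 34.925 μg/mL.

34.9 μg/mL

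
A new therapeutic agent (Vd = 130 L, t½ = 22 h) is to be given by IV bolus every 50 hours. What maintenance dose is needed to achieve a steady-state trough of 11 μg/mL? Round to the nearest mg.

5480 mg

τ/t½ = 50/22 ≈ 2.2727, so f = (1/2)^(50/22) ≈ 0.206938.
Cmin,ss = (D/Vd)·f/(1−f), so D = Cmin,ss·Vd·(1−f)/f.
D = 11 × 130 × (1−f)/f ≈ 11 × 130 × 3.83237 ≈ 5480.29 mg.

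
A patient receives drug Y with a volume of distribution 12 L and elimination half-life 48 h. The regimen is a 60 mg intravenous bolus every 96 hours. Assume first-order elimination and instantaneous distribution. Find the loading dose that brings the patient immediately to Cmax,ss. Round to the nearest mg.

f = (1/2)^(96/48) ≈ 0.250000; accumulation ratio R = 1/(1−f) ≈ 1.33333.
Loading dose to hit Cmax,ss on first dose: D_load = D_maint·R ≈ 60 × 1.33333 ≈ 80.00 mg.

80 mg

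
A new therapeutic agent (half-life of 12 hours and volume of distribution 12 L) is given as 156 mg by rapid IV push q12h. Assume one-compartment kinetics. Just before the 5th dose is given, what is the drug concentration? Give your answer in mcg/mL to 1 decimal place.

12.2 mcg/mL

f = (1/2)^(τ/t½) = (1/2)^(12/12) ≈ 0.5000.
C₀ = D/Vd = 156/12 ≈ 13.000 mcg/mL.
Before the 5th dose, 4 doses have been given. Superposition: Cmin = C₀·(f + f² + … + f^4).
≈ 13.000 × (0.5000 + 0.2500 + 0.1250 + 0.0625) ≈ 13.000 × 0.9375 ≈ 12.188 mcg/mL.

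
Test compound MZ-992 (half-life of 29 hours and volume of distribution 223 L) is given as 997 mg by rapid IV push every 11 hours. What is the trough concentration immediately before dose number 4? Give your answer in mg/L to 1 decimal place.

f = (1/2)^(τ/t½) = (1/2)^(11/29) ≈ 0.7688.
C₀ = D/Vd = 997/223 ≈ 4.471 mg/L.
Before the 4th dose, 3 doses have been given. Superposition: Cmin = C₀·(f + f² + … + f^3).
≈ 4.471 × (0.7688 + 0.5911 + 0.4544) ≈ 4.471 × 1.8143 ≈ 8.112 mg/L.

8.1 mg/L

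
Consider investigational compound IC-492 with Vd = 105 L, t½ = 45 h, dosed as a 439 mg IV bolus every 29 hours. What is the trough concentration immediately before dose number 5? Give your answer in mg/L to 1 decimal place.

6.2 mg/L

f = (1/2)^(τ/t½) = (1/2)^(29/45) ≈ 0.6397.
C₀ = D/Vd = 439/105 ≈ 4.181 mg/L.
Before the 5th dose, 4 doses have been given. Superposition: Cmin = C₀·(f + f² + … + f^4).
≈ 4.181 × (0.6397 + 0.4092 + 0.2618 + 0.1675) ≈ 4.181 × 1.4782 ≈ 6.180 mg/L.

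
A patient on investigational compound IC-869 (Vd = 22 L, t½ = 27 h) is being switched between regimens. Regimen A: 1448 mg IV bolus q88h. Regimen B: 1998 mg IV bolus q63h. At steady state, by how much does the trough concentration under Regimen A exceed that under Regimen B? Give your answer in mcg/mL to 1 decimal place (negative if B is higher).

-14.8 mcg/mL

Regimen A: f = (1/2)^(88/27) ≈ 0.1044; Cmin,ss = (1448/22)·f/(1−f) ≈ 7.672 mcg/mL.
Regimen B: f = (1/2)^(63/27) ≈ 0.1984; Cmin,ss = (1998/22)·f/(1−f) ≈ 22.478 mcg/mL.
Difference ≈ 7.672 − 22.478 ≈ -14.806 mcg/mL.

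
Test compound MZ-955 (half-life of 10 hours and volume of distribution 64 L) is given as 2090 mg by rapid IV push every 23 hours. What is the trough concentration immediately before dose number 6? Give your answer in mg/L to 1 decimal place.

f = (1/2)^(τ/t½) = (1/2)^(23/10) ≈ 0.2031.
C₀ = D/Vd = 2090/64 ≈ 32.656 mg/L.
Before the 6th dose, 5 doses have been given. Superposition: Cmin = C₀·(f + f² + … + f^5).
≈ 32.656 × (0.2031 + 0.0412 + 0.0084 + 0.0017 + 0.0003) ≈ 32.656 × 0.2547 ≈ 8.317 mg/L.

8.3 mg/L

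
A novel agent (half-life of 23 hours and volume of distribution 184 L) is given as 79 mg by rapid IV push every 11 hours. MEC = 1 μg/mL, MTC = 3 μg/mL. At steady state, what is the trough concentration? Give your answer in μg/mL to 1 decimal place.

1.1 μg/mL

k = ln2/t½ = ln2/23 ≈ 0.030137 h⁻¹; fraction remaining f = e^(−kτ) = e^(−0.030137×11) ≈ 0.7178.
Accumulation ratio R = 1/(1 − f) ≈ 1/0.2822 ≈ 3.5436.
Each bolus raises the concentration by D/Vd = 79/184 ≈ 0.429 μg/mL.
Cmax,ss = C₀/(1 − f) ≈ 0.429/0.2822 ≈ 1.520 μg/mL.
One interval later, Cmin,ss = Cmax,ss·e^(−kτ) ≈ 1.520 × 0.7178 ≈ 1.091 μg/mL.
Trough 1.1 μg/mL vs MEC 1 μg/mL: adequate.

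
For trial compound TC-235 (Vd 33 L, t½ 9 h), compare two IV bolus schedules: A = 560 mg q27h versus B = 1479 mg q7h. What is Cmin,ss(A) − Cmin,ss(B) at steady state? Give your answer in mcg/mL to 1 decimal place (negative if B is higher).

-60.3 mcg/mL

Regimen A: f = (1/2)^(27/9) ≈ 0.1250; Cmin,ss = (560/33)·f/(1−f) ≈ 2.424 mcg/mL.
Regimen B: f = (1/2)^(7/9) ≈ 0.5833; Cmin,ss = (1479/33)·f/(1−f) ≈ 62.737 mcg/mL.
Difference ≈ 2.424 − 62.737 ≈ -60.313 mcg/mL.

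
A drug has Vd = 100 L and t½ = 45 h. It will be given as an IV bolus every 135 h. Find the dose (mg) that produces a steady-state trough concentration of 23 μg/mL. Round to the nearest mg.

16100 mg

τ/t½ = 135/45 ≈ 3, so f = (1/2)^(135/45) ≈ 0.125000.
Cmin,ss = (D/Vd)·f/(1−f), so D = Cmin,ss·Vd·(1−f)/f.
D = 23 × 100 × (1−f)/f ≈ 23 × 100 × 7.00000 ≈ 16100.00 mg.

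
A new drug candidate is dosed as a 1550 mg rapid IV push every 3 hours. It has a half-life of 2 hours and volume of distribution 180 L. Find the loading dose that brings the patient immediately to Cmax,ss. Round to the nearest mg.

f = (1/2)^(3/2) ≈ 0.353553; accumulation ratio R = 1/(1−f) ≈ 1.54692.
Loading dose to hit Cmax,ss on first dose: D_load = D_maint·R ≈ 1550 × 1.54692 ≈ 2397.73 mg.

2398 mg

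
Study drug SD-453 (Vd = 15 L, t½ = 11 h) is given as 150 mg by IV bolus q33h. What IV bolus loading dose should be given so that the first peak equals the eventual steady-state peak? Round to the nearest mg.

171 mg

f = (1/2)^(33/11) ≈ 0.125000; accumulation ratio R = 1/(1−f) ≈ 1.14286.
Loading dose to hit Cmax,ss on first dose: D_load = D_maint·R ≈ 150 × 1.14286 ≈ 171.43 mg.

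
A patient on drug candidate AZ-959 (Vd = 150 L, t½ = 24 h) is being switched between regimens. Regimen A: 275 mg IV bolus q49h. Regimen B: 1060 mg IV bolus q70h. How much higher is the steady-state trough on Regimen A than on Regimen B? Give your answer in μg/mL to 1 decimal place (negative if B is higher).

-0.5 μg/mL

Regimen A: f = (1/2)^(49/24) ≈ 0.2429; Cmin,ss = (275/150)·f/(1−f) ≈ 0.588 μg/mL.
Regimen B: f = (1/2)^(70/24) ≈ 0.1324; Cmin,ss = (1060/150)·f/(1−f) ≈ 1.078 μg/mL.
Difference ≈ 0.588 − 1.078 ≈ -0.490 μg/mL.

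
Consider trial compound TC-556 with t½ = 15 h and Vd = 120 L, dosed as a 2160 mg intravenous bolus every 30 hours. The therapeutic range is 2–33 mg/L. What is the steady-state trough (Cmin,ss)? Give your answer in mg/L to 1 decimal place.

6.0 mg/L

The dosing interval is 2 half-lives, so f = 2^(−2) = 0.25.
At steady state, R = 1/(1 − 0.25) = 4/3.
Single-dose peak C₀ = D/Vd = 2160/120 = 18 mg/L.
Steady-state peak Cmax,ss = C₀·R = 18 × 4/3 ≈ 24.000 mg/L.
Steady-state trough Cmin,ss = Cmax,ss·f ≈ 24.000 × 0.25 ≈ 6.000 mg/L.
Trough 6.0 mg/L vs MEC 2 mg/L: adequate.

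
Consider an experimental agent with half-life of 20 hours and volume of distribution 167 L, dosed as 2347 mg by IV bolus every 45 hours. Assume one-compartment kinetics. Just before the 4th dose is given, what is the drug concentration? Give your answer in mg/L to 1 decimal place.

f = (1/2)^(τ/t½) = (1/2)^(45/20) ≈ 0.2102.
C₀ = D/Vd = 2347/167 ≈ 14.054 mg/L.
Before the 4th dose, 3 doses have been given. Superposition: Cmin = C₀·(f + f² + … + f^3).
≈ 14.054 × (0.2102 + 0.0442 + 0.0093) ≈ 14.054 × 0.2637 ≈ 3.706 mg/L.

3.7 mg/L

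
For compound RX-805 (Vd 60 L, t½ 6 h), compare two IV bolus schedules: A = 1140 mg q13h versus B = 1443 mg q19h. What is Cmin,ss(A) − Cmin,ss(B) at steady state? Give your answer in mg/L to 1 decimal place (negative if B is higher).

Regimen A: f = (1/2)^(13/6) ≈ 0.2227; Cmin,ss = (1140/60)·f/(1−f) ≈ 5.444 mg/L.
Regimen B: f = (1/2)^(19/6) ≈ 0.1114; Cmin,ss = (1443/60)·f/(1−f) ≈ 3.015 mg/L.
Difference ≈ 5.444 − 3.015 ≈ 2.429 mg/L.

2.4 mg/L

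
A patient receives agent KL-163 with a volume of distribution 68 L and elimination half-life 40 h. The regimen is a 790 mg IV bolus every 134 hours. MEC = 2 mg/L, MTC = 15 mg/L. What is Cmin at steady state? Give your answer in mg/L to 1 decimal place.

τ/t½ = 134/40 ≈ 3.35, so fraction remaining f = (1/2)^(134/40) ≈ 0.0981.
At steady state, accumulation factor R = 1/(1 − e^(−kτ)) ≈ 1.1088.
Each bolus raises the concentration by D/Vd = 790/68 ≈ 11.618 mg/L.
Cmax,ss = C₀/(1 − f) ≈ 11.618/0.9019 ≈ 12.882 mg/L.
Steady-state trough Cmin,ss = Cmax,ss·f ≈ 12.882 × 0.0981 ≈ 1.264 mg/L.
Trough 1.3 mg/L vs MEC 2 mg/L: subtherapeutic.

1.3 mg/L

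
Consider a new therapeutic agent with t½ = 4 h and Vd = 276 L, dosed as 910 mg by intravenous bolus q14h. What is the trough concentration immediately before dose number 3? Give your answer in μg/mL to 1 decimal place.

0.3 μg/mL

f = (1/2)^(τ/t½) = (1/2)^(14/4) ≈ 0.0884.
C₀ = D/Vd = 910/276 ≈ 3.297 μg/mL.
Before the 3rd dose, 2 doses have been given. Superposition: Cmin = C₀·(f + f²).
≈ 3.297 × (0.0884 + 0.0078) ≈ 3.297 × 0.0962 ≈ 0.317 μg/mL.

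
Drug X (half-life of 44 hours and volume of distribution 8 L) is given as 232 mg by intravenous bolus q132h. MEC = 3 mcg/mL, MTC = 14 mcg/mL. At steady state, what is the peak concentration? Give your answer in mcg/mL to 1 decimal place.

33.1 mcg/mL

The dosing interval is 3 half-lives, so f = 2^(−3) = 0.125.
Accumulation ratio R = 1/(1 − f) = 1/0.875 = 8/7.
Single-dose peak C₀ = D/Vd = 232/8 = 29 mcg/mL.
Steady-state peak Cmax,ss = C₀·R = 29 × 8/7 ≈ 33.143 mcg/mL.
Peak 33.1 mcg/mL vs MTC 14 mcg/mL: exceeds toxic threshold.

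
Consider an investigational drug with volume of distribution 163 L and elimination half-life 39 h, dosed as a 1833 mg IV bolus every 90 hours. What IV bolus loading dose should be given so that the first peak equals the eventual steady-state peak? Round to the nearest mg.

f = (1/2)^(90/39) ≈ 0.201983; accumulation ratio R = 1/(1−f) ≈ 1.25311.
Loading dose to hit Cmax,ss on first dose: D_load = D_maint·R ≈ 1833 × 1.25311 ≈ 2296.95 mg.

2297 mg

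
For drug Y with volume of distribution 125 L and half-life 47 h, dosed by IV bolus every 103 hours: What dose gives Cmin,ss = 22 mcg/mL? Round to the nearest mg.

τ/t½ = 103/47 ≈ 2.1915, so f = (1/2)^(103/47) ≈ 0.218925.
Cmin,ss = (D/Vd)·f/(1−f), so D = Cmin,ss·Vd·(1−f)/f.
D = 22 × 125 × (1−f)/f ≈ 22 × 125 × 3.56777 ≈ 9811.37 mg.

9811 mg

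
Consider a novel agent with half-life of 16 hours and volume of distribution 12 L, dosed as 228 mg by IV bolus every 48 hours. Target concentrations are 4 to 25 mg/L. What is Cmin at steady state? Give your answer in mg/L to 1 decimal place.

τ = 48 h = 3 half-lives, so f = (1/2)^3 = 0.125.
Accumulation ratio R = 1/(1 − f) = 1/0.875 = 8/7.
Single-dose peak C₀ = D/Vd = 228/12 = 19 mg/L.
Steady-state peak Cmax,ss = C₀·R = 19 × 8/7 ≈ 21.714 mg/L.
Steady-state trough Cmin,ss = Cmax,ss·f ≈ 21.714 × 0.125 ≈ 2.714 mg/L.
Trough 2.7 mg/L vs MEC 4 mg/L: subtherapeutic.

2.7 mg/L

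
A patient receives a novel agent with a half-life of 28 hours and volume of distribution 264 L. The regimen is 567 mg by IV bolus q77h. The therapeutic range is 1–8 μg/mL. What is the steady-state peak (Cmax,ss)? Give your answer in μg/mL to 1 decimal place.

2.5 μg/mL

τ/t½ = 77/28 ≈ 2.75, so fraction remaining f = (1/2)^(77/28) ≈ 0.1487.
Accumulation ratio R = 1/(1 − f) ≈ 1/0.8513 ≈ 1.1747.
Single-dose peak C₀ = D/Vd = 567/264 ≈ 2.148 μg/mL.
Steady-state peak Cmax,ss = C₀·R ≈ 2.148 × 1.1747 ≈ 2.523 μg/mL.
Peak 2.5 μg/mL vs MTC 8 μg/mL: below toxic threshold.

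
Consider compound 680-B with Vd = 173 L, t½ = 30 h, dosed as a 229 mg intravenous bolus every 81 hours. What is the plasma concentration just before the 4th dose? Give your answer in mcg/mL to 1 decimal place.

f = (1/2)^(τ/t½) = (1/2)^(81/30) ≈ 0.1539.
C₀ = D/Vd = 229/173 ≈ 1.324 mcg/mL.
Before the 4th dose, 3 doses have been given. Superposition: Cmin = C₀·(f + f² + … + f^3).
≈ 1.324 × (0.1539 + 0.0237 + 0.0036) ≈ 1.324 × 0.1812 ≈ 0.240 mcg/mL.

0.2 mcg/mL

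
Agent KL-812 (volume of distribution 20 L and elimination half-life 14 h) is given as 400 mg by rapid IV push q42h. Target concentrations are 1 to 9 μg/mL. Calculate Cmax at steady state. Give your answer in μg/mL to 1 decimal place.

22.9 μg/mL

The dosing interval is 3 half-lives, so f = 2^(−3) = 0.125.
Accumulation ratio R = 1/(1 − f) = 1/0.875 = 8/7.
Single-dose peak C₀ = D/Vd = 400/20 = 20 μg/mL.
Steady-state peak Cmax,ss = C₀·R = 20 × 8/7 ≈ 22.857 μg/mL.
Peak 22.9 μg/mL vs MTC 9 μg/mL: exceeds toxic threshold.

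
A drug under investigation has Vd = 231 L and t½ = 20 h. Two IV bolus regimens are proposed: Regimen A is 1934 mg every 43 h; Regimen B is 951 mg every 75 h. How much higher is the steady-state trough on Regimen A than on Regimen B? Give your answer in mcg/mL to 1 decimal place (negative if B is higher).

Regimen A: f = (1/2)^(43/20) ≈ 0.2253; Cmin,ss = (1934/231)·f/(1−f) ≈ 2.435 mcg/mL.
Regimen B: f = (1/2)^(75/20) ≈ 0.0743; Cmin,ss = (951/231)·f/(1−f) ≈ 0.330 mcg/mL.
Difference ≈ 2.435 − 0.330 ≈ 2.105 mcg/mL.

2.1 mcg/mL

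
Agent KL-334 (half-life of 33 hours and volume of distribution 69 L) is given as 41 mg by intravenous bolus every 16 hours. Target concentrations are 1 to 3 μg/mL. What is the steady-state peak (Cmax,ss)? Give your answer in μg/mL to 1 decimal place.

τ/t½ = 16/33 ≈ 0.48485, so fraction remaining f = (1/2)^(16/33) ≈ 0.7146.
Accumulation ratio R = 1/(1 − f) ≈ 1/0.2854 ≈ 3.5039.
Each bolus raises the concentration by D/Vd = 41/69 ≈ 0.594 μg/mL.
Steady-state peak Cmax,ss = C₀·R ≈ 0.594 × 3.5039 ≈ 2.081 μg/mL.
Peak 2.1 μg/mL vs MTC 3 μg/mL: below toxic threshold.

2.1 μg/mL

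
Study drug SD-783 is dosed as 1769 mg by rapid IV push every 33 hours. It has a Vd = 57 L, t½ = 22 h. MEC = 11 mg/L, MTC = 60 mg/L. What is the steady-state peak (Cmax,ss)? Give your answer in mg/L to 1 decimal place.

Over one 33-h interval, 33/22 ≈ 1.5 half-lives elapse, leaving f ≈ 0.3536 of each dose.
At steady state, accumulation factor R = 1/(1 − e^(−kτ)) ≈ 1.5470.
Single-dose peak C₀ = D/Vd = 1769/57 ≈ 31.035 mg/L.
Steady-state peak Cmax,ss = C₀·R ≈ 31.035 × 1.5470 ≈ 48.011 mg/L.
Peak 48.0 mg/L vs MTC 60 mg/L: below toxic threshold.

48.0 mg/L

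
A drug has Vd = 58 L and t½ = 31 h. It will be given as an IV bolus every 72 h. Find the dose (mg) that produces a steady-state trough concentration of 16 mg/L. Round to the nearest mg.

τ/t½ = 72/31 ≈ 2.3226, so f = (1/2)^(72/31) ≈ 0.199910.
Cmin,ss = (D/Vd)·f/(1−f), so D = Cmin,ss·Vd·(1−f)/f.
D = 16 × 58 × (1−f)/f ≈ 16 × 58 × 4.00225 ≈ 3714.09 mg.

3714 mg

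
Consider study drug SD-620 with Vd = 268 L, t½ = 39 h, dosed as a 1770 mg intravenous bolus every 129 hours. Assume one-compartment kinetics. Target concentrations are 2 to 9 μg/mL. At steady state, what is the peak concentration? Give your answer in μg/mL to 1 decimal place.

Over one 129-h interval, 129/39 ≈ 3.3077 half-lives elapse, leaving f ≈ 0.1010 of each dose.
Accumulation ratio R = 1/(1 − f) ≈ 1/0.8990 ≈ 1.1123.
Single-dose peak C₀ = D/Vd = 1770/268 ≈ 6.604 μg/mL.
Steady-state peak Cmax,ss = C₀·R ≈ 6.604 × 1.1123 ≈ 7.346 μg/mL.
Peak 7.3 μg/mL vs MTC 9 μg/mL: below toxic threshold.

7.3 μg/mL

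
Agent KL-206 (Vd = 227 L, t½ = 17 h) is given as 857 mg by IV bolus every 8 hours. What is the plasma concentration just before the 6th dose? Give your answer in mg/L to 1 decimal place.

f = (1/2)^(τ/t½) = (1/2)^(8/17) ≈ 0.7217.
C₀ = D/Vd = 857/227 ≈ 3.775 mg/L.
Before the 6th dose, 5 doses have been given. Superposition: Cmin = C₀·(f + f² + … + f^5).
≈ 3.775 × (0.7217 + 0.5209 + 0.3759 + 0.2713 + 0.1958) ≈ 3.775 × 2.0856 ≈ 7.873 mg/L.

7.9 mg/L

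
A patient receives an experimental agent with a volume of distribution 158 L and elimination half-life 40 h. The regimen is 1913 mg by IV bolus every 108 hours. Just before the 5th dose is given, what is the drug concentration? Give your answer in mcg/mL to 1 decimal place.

2.2 mcg/mL

f = (1/2)^(τ/t½) = (1/2)^(108/40) ≈ 0.1539.
C₀ = D/Vd = 1913/158 ≈ 12.108 mcg/mL.
Before the 5th dose, 4 doses have been given. Superposition: Cmin = C₀·(f + f² + … + f^4).
≈ 12.108 × (0.1539 + 0.0237 + 0.0036 + 0.0006) ≈ 12.108 × 0.1818 ≈ 2.201 mcg/mL.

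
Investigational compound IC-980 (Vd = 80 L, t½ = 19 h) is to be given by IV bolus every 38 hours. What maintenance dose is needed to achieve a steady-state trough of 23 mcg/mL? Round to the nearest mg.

5520 mg

τ/t½ = 38/19 ≈ 2, so f = (1/2)^(38/19) ≈ 0.250000.
Cmin,ss = (D/Vd)·f/(1−f), so D = Cmin,ss·Vd·(1−f)/f.
D = 23 × 80 × (1−f)/f ≈ 23 × 80 × 3.00000 ≈ 5520.00 mg.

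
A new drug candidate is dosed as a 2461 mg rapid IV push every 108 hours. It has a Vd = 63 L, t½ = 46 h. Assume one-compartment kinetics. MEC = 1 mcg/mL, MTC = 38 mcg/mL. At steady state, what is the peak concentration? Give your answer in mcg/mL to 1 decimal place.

48.6 mcg/mL

τ/t½ = 108/46 ≈ 2.3478, so fraction remaining f = (1/2)^(108/46) ≈ 0.1964.
Accumulation ratio R = 1/(1 − f) ≈ 1/0.8036 ≈ 1.2444.
Each bolus raises the concentration by D/Vd = 2461/63 ≈ 39.063 mcg/mL.
Steady-state peak Cmax,ss = C₀·R ≈ 39.063 × 1.2444 ≈ 48.610 mcg/mL.
Peak 48.6 mcg/mL vs MTC 38 mcg/mL: exceeds toxic threshold.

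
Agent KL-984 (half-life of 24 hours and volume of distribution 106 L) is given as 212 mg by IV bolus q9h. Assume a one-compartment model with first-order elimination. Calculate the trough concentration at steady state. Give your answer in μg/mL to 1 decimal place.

Over one 9-h interval, 9/24 ≈ 0.375 half-lives elapse, leaving f ≈ 0.7711 of each dose.
Each bolus raises the concentration by D/Vd = 212/106 ≈ 2.000 μg/mL.
Steady-state trough Cmin,ss = C₀·f/(1−f) ≈ 2.000 × 0.7711/0.2289 ≈ 6.737 μg/mL.

6.7 μg/mL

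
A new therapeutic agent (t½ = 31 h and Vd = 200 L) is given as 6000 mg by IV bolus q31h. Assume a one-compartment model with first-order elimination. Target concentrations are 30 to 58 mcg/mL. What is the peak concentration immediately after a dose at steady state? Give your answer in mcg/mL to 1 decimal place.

60.0 mcg/mL

The dosing interval is 1 half-life, so f = 2^(−1) = 0.5.
At steady state, R = 1/(1 − 0.5) = 2/1.
Single-dose peak C₀ = D/Vd = 6000/200 = 30 mcg/mL.
Steady-state peak Cmax,ss = C₀·R = 30 × 2/1 ≈ 60.000 mcg/mL.
Peak 60.0 mcg/mL vs MTC 58 mcg/mL: exceeds toxic threshold.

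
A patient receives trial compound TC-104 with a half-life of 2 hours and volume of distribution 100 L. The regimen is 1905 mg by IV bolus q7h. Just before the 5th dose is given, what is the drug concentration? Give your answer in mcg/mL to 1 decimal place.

1.8 mcg/mL

f = (1/2)^(τ/t½) = (1/2)^(7/2) ≈ 0.0884.
C₀ = D/Vd = 1905/100 ≈ 19.050 mcg/mL.
Before the 5th dose, 4 doses have been given. Superposition: Cmin = C₀·(f + f² + … + f^4).
≈ 19.050 × (0.0884 + 0.0078 + 0.0007 + 0.0001) ≈ 19.050 × 0.0970 ≈ 1.848 mcg/mL.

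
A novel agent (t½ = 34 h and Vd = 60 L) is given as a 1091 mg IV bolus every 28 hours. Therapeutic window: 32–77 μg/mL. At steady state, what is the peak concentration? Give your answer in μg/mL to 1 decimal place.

τ/t½ = 28/34 ≈ 0.82353, so fraction remaining f = (1/2)^(28/34) ≈ 0.5651.
At steady state, accumulation factor R = 1/(1 − e^(−kτ)) ≈ 2.2994.
Single-dose peak C₀ = D/Vd = 1091/60 ≈ 18.183 μg/mL.
Steady-state peak Cmax,ss = C₀·R ≈ 18.183 × 2.2994 ≈ 41.810 μg/mL.
Peak 41.8 μg/mL vs MTC 77 μg/mL: below toxic threshold.

41.8 μg/mL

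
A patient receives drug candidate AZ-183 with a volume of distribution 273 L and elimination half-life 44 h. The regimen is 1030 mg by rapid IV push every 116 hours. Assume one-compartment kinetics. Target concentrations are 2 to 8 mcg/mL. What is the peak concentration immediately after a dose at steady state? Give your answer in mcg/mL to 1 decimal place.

Over one 116-h interval, 116/44 ≈ 2.6364 half-lives elapse, leaving f ≈ 0.1608 of each dose.
At steady state, accumulation factor R = 1/(1 − e^(−kτ)) ≈ 1.1916.
Each bolus raises the concentration by D/Vd = 1030/273 ≈ 3.773 mcg/mL.
Steady-state peak Cmax,ss = C₀·R ≈ 3.773 × 1.1916 ≈ 4.496 mcg/mL.
Peak 4.5 mcg/mL vs MTC 8 mcg/mL: below toxic threshold.

4.5 mcg/mL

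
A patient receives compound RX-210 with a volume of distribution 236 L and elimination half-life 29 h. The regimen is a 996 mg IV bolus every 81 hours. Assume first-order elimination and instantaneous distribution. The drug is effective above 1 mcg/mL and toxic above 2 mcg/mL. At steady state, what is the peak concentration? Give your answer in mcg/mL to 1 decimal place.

k = ln2/t½ = ln2/29 ≈ 0.023902 h⁻¹; fraction remaining f = e^(−kτ) = e^(−0.023902×81) ≈ 0.1443.
At steady state, accumulation factor R = 1/(1 − e^(−kτ)) ≈ 1.1686.
Each bolus raises the concentration by D/Vd = 996/236 ≈ 4.220 mcg/mL.
Steady-state peak Cmax,ss = C₀·R ≈ 4.220 × 1.1686 ≈ 4.931 mcg/mL.
Peak 4.9 mcg/mL vs MTC 2 mcg/mL: exceeds toxic threshold.

4.9 mcg/mL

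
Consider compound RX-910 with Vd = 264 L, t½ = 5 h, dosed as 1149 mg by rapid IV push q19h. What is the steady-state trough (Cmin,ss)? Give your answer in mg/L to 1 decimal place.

τ/t½ = 19/5 ≈ 3.8, so fraction remaining f = (1/2)^(19/5) ≈ 0.0718.
At steady state, accumulation factor R = 1/(1 − e^(−kτ)) ≈ 1.0774.
Each bolus raises the concentration by D/Vd = 1149/264 ≈ 4.352 mg/L.
Cmax,ss = C₀/(1 − f) ≈ 4.352/0.9282 ≈ 4.689 mg/L.
Steady-state trough Cmin,ss = Cmax,ss·f ≈ 4.689 × 0.0718 ≈ 0.337 mg/L.

0.3 mg/L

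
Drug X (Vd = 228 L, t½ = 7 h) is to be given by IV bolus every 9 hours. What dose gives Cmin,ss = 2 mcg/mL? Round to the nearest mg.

τ/t½ = 9/7 ≈ 1.2857, so f = (1/2)^(9/7) ≈ 0.410168.
Cmin,ss = (D/Vd)·f/(1−f), so D = Cmin,ss·Vd·(1−f)/f.
D = 2 × 228 × (1−f)/f ≈ 2 × 228 × 1.43803 ≈ 655.74 mg.

656 mg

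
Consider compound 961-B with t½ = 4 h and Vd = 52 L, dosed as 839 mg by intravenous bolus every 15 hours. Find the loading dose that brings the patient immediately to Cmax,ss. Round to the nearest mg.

906 mg

f = (1/2)^(15/4) ≈ 0.074325; accumulation ratio R = 1/(1−f) ≈ 1.08029.
Loading dose to hit Cmax,ss on first dose: D_load = D_maint·R ≈ 839 × 1.08029 ≈ 906.36 mg.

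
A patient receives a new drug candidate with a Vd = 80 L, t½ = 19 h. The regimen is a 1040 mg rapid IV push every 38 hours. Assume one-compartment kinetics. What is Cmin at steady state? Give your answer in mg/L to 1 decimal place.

4.3 mg/L

The dosing interval is 2 half-lives, so f = 2^(−2) = 0.25.
At steady state, R = 1/(1 − 0.25) = 4/3.
Single-dose peak C₀ = D/Vd = 1040/80 = 13 mg/L.
Steady-state peak Cmax,ss = C₀·R = 13 × 4/3 ≈ 17.333 mg/L.
Steady-state trough Cmin,ss = Cmax,ss·f ≈ 17.333 × 0.25 ≈ 4.333 mg/L.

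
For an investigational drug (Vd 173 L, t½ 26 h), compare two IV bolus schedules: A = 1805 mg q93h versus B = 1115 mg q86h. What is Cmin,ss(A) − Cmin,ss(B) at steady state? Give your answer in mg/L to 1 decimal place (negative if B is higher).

0.2 mg/L

Regimen A: f = (1/2)^(93/26) ≈ 0.0838; Cmin,ss = (1805/173)·f/(1−f) ≈ 0.954 mg/L.
Regimen B: f = (1/2)^(86/26) ≈ 0.1010; Cmin,ss = (1115/173)·f/(1−f) ≈ 0.724 mg/L.
Difference ≈ 0.954 − 0.724 ≈ 0.230 mg/L.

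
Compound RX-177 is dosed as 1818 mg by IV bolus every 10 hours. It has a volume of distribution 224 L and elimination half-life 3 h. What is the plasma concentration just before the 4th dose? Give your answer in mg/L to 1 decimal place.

0.9 mg/L

f = (1/2)^(τ/t½) = (1/2)^(10/3) ≈ 0.0992.
C₀ = D/Vd = 1818/224 ≈ 8.116 mg/L.
Before the 4th dose, 3 doses have been given. Superposition: Cmin = C₀·(f + f² + … + f^3).
≈ 8.116 × (0.0992 + 0.0098 + 0.0010) ≈ 8.116 × 0.1100 ≈ 0.893 mg/L.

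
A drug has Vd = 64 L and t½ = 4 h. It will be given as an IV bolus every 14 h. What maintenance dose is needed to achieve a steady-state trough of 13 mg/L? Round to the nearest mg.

8581 mg

τ/t½ = 14/4 ≈ 3.5, so f = (1/2)^(14/4) ≈ 0.088388.
Cmin,ss = (D/Vd)·f/(1−f), so D = Cmin,ss·Vd·(1−f)/f.
D = 13 × 64 × (1−f)/f ≈ 13 × 64 × 10.31375 ≈ 8581.04 mg.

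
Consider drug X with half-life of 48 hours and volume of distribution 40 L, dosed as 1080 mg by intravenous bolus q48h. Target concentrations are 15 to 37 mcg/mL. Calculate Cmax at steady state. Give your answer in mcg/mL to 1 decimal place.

54.0 mcg/mL

The dosing interval is 1 half-life, so f = 2^(−1) = 0.5.
At steady state, R = 1/(1 − 0.5) = 2/1.
Single-dose peak C₀ = D/Vd = 1080/40 = 27 mcg/mL.
Steady-state peak Cmax,ss = C₀·R = 27 × 2/1 ≈ 54.000 mcg/mL.
Peak 54.0 mcg/mL vs MTC 37 mcg/mL: exceeds toxic threshold.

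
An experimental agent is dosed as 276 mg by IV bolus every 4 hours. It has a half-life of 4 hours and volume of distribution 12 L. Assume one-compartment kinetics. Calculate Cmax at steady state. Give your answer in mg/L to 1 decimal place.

46.0 mg/L

τ = 4 h = 1 half-life, so f = (1/2)^1 = 0.5.
At steady state, R = 1/(1 − 0.5) = 2/1.
Single-dose peak C₀ = D/Vd = 276/12 = 23 mg/L.
Steady-state peak Cmax,ss = C₀·R = 23 × 2/1 ≈ 46.000 mg/L.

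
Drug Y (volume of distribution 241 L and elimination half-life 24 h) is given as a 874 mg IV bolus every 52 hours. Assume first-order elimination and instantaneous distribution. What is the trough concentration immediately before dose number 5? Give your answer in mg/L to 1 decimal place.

1.0 mg/L

f = (1/2)^(τ/t½) = (1/2)^(52/24) ≈ 0.2227.
C₀ = D/Vd = 874/241 ≈ 3.627 mg/L.
Before the 5th dose, 4 doses have been given. Superposition: Cmin = C₀·(f + f² + … + f^4).
≈ 3.627 × (0.2227 + 0.0496 + 0.0110 + 0.0025) ≈ 3.627 × 0.2858 ≈ 1.037 mg/L.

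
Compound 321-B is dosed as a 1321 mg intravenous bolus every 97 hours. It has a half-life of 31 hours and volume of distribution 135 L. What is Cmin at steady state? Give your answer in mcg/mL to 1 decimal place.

1.3 mcg/mL

Over one 97-h interval, 97/31 ≈ 3.129 half-lives elapse, leaving f ≈ 0.1143 of each dose.
Each bolus raises the concentration by D/Vd = 1321/135 ≈ 9.785 mcg/mL.
Steady-state trough Cmin,ss = C₀·f/(1−f) ≈ 9.785 × 0.1143/0.8857 ≈ 1.263 mcg/mL.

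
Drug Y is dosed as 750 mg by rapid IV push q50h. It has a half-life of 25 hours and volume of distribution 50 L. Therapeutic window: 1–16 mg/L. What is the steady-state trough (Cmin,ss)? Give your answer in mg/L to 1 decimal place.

τ = 50 h = 2 half-lives, so f = (1/2)^2 = 0.25.
At steady state, R = 1/(1 − 0.25) = 4/3.
Single-dose peak C₀ = D/Vd = 750/50 = 15 mg/L.
Steady-state peak Cmax,ss = C₀·R = 15 × 4/3 ≈ 20.000 mg/L.
Steady-state trough Cmin,ss = Cmax,ss·f ≈ 20.000 × 0.25 ≈ 5.000 mg/L.
Trough 5.0 mg/L vs MEC 1 mg/L: adequate.

5.0 mg/L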